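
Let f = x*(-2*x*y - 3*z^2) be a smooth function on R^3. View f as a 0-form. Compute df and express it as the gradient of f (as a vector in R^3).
df = (-4*x*y - 3*z^2) dx + (-2*x^2) dy + (-6*x*z) dz; grad f = (-4*x*y - 3*z^2, -2*x^2, -6*x*z)

For a 0-form f, d f = (∂f/∂x) dx + (∂f/∂y) dy + (∂f/∂z) dz. The components of the vector representation are exactly the entries of grad f in Cartesian coordinates:
  ∂f/∂x = -4*x*y - 3*z^2
  ∂f/∂y = -2*x^2
  ∂f/∂z = -6*x*z.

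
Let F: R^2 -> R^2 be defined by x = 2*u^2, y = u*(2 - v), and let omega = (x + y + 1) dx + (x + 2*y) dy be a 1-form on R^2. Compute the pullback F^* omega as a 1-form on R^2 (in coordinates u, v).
F^* omega = (2*u*(4*u^2 - 3*u*v + 6*u + v^2 - 4*v + 6)) du + (2*u^2*(-u + v - 2)) dv

Using F^*(f dg) = (f ∘ F) d(g ∘ F), substitute each coordinate x_i by F_i(u, v) in f_i, and replace dx_i by d F_i = (∂F_i/∂u) du + (∂F_i/∂v) dv.
  For the x component: f_1(F) = 2*u^2 - u*v + 2*u + 1; d F_1 = (4*u) du + (0) dv
  For the y component: f_2(F) = 2*u*(u - v + 2); d F_2 = (2 - v) du + (-u) dv
Combining and collecting du, dv coefficients:
  coeff of du: 2*u*(4*u^2 - 3*u*v + 6*u + v^2 - 4*v + 6)
  coeff of dv: 2*u^2*(-u + v - 2)
F^* omega = (2*u*(4*u^2 - 3*u*v + 6*u + v^2 - 4*v + 6)) du + (2*u^2*(-u + v - 2)) dv.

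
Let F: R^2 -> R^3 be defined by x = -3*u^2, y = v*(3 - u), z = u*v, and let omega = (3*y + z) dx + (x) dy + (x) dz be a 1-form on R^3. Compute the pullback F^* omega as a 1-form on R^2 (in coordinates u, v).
F^* omega = (6*u*v*(2*u - 9)) du + (-9*u^2) dv

Using F^*(f dg) = (f ∘ F) d(g ∘ F), substitute each coordinate x_i by F_i(u, v) in f_i, and replace dx_i by d F_i = (∂F_i/∂u) du + (∂F_i/∂v) dv.
  For the x component: f_1(F) = v*(9 - 2*u); d F_1 = (-6*u) du + (0) dv
  For the y component: f_2(F) = -3*u^2; d F_2 = (-v) du + (3 - u) dv
  For the z component: f_3(F) = -3*u^2; d F_3 = (v) du + (u) dv
Combining and collecting du, dv coefficients:
  coeff of du: 6*u*v*(2*u - 9)
  coeff of dv: -9*u^2
F^* omega = (6*u*v*(2*u - 9)) du + (-9*u^2) dv.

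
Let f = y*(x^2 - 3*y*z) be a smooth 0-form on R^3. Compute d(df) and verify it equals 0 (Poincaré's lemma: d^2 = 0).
d(df) = 0

Step 1: df = sum_i (∂f/∂x_i) dx_i = (2*x*y) dx + (x^2 - 6*y*z) dy + (-3*y^2) dz.
Step 2: Apply d again. Using the 1-form formula, the coefficient of dx ∧ dy in d(df) is ∂^2 f/∂x ∂y - ∂^2 f/∂y ∂x = (2*x) - (2*x) = 0 (equality of mixed partials for smooth f).
Similarly for dx ∧ dz and dy ∧ dz — all coefficients vanish. So d(df) = 0.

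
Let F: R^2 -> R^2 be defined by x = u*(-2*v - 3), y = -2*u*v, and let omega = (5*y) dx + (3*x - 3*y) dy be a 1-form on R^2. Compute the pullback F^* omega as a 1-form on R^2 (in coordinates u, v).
F^* omega = (4*u*v*(5*v + 12)) du + (u^2*(20*v + 18)) dv

Using F^*(f dg) = (f ∘ F) d(g ∘ F), substitute each coordinate x_i by F_i(u, v) in f_i, and replace dx_i by d F_i = (∂F_i/∂u) du + (∂F_i/∂v) dv.
  For the x component: f_1(F) = -10*u*v; d F_1 = (-2*v - 3) du + (-2*u) dv
  For the y component: f_2(F) = -9*u; d F_2 = (-2*v) du + (-2*u) dv
Combining and collecting du, dv coefficients:
  coeff of du: 4*u*v*(5*v + 12)
  coeff of dv: u^2*(20*v + 18)
F^* omega = (4*u*v*(5*v + 12)) du + (u^2*(20*v + 18)) dv.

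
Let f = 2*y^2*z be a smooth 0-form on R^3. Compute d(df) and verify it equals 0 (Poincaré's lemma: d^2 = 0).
d(df) = 0

Step 1: df = sum_i (∂f/∂x_i) dx_i = (0) dx + (4*y*z) dy + (2*y^2) dz.
Step 2: Apply d again. Using the 1-form formula, the coefficient of dx ∧ dy in d(df) is ∂^2 f/∂x ∂y - ∂^2 f/∂y ∂x = (0) - (0) = 0 (equality of mixed partials for smooth f).
Similarly for dx ∧ dz and dy ∧ dz — all coefficients vanish. So d(df) = 0.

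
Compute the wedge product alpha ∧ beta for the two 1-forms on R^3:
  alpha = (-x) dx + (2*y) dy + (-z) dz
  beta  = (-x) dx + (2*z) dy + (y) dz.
alpha ∧ beta = (2*x*(y - z)) dx ∧ dy + (-x*(y + z)) dx ∧ dz + (2*y^2 + 2*z^2) dy ∧ dz

Distribute the wedge, using dx_i ∧ dx_j = -dx_j ∧ dx_i and dx_i ∧ dx_i = 0. For each pair (i, j) with i < j, the coefficient of dx_i ∧ dx_j in alpha ∧ beta is (alpha_i * beta_j - alpha_j * beta_i). Collecting: alpha ∧ beta = (2*x*(y - z)) dx ∧ dy + (-x*(y + z)) dx ∧ dz + (2*y^2 + 2*z^2) dy ∧ dz.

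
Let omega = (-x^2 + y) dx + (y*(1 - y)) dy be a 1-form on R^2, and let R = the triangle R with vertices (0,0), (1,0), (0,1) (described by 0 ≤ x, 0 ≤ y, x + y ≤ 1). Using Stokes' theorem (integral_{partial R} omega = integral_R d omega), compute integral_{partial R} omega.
integral_(partial R) omega = -1/2

Stokes: integral_partial_R omega = integral_R d omega with d omega = (∂Q/∂x - ∂P/∂y) dx ∧ dy.
  ∂Q/∂x = 0
  ∂P/∂y = 1
  integrand = ∂Q/∂x - ∂P/∂y = -1.
Integrating over R: integral_0^1 integral_0^{1-x} (-1) dy dx = -1/2.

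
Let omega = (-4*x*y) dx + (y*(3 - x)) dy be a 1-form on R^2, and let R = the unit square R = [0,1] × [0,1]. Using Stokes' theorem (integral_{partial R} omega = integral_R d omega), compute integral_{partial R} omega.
integral_(partial R) omega = 3/2

Stokes: integral_partial_R omega = integral_R d omega with d omega = (∂Q/∂x - ∂P/∂y) dx ∧ dy.
  ∂Q/∂x = -y
  ∂P/∂y = -4*x
  integrand = ∂Q/∂x - ∂P/∂y = 4*x - y.
Integrating over R: integral_0^1 integral_0^1 (4*x - y) dx dy = 3/2.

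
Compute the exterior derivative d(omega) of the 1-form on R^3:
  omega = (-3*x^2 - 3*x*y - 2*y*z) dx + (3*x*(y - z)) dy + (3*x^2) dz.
d(omega) = (3*x + 3*y - z) dx ∧ dy + (6*x + 2*y) dx ∧ dz + (3*x) dy ∧ dz

For a 1-form omega = sum_i f_i dx_i, the exterior derivative is
  d(omega) = sum_{i < j} (∂f_j/∂x_i - ∂f_i/∂x_j) dx_i ∧ dx_j.
  coefficient of dx ∧ dy: ∂f_2/∂x - ∂f_1/∂y = ∂(3*x*(y - z))/∂x - ∂(-3*x^2 - 3*x*y - 2*y*z)/∂y = 3*x + 3*y - z
  coefficient of dx ∧ dz: ∂f_3/∂x - ∂f_1/∂z = ∂(3*x^2)/∂x - ∂(-3*x^2 - 3*x*y - 2*y*z)/∂z = 6*x + 2*y
  coefficient of dy ∧ dz: ∂f_3/∂y - ∂f_2/∂z = ∂(3*x^2)/∂y - ∂(3*x*(y - z))/∂z = 3*x
Assembling: d(omega) = (3*x + 3*y - z) dx ∧ dy + (6*x + 2*y) dx ∧ dz + (3*x) dy ∧ dz.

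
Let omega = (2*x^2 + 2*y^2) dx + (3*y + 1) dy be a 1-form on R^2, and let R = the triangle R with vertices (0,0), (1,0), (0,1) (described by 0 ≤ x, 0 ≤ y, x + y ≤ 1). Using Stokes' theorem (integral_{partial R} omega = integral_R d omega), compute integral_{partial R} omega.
integral_(partial R) omega = -2/3

Stokes: integral_partial_R omega = integral_R d omega with d omega = (∂Q/∂x - ∂P/∂y) dx ∧ dy.
  ∂Q/∂x = 0
  ∂P/∂y = 4*y
  integrand = ∂Q/∂x - ∂P/∂y = -4*y.
Integrating over R: integral_0^1 integral_0^{1-x} (-4*y) dy dx = -2/3.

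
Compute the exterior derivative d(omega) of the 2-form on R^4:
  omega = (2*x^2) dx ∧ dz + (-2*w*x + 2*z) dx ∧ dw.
d(omega) = (-2) dx ∧ dz ∧ dw

For a 2-form omega = sum_{i<j} g_{ij} dx_i ∧ dx_j, the exterior derivative is
  d(omega) = sum_{i<j} d(g_{ij}) ∧ dx_i ∧ dx_j = sum_{i<j, k} (∂g_{ij}/∂x_k) dx_k ∧ dx_i ∧ dx_j.
Expand each term, using dx_k ∧ dx_i ∧ dx_j = sgn(permutation) dx_{(a)} ∧ dx_{(b)} ∧ dx_{(c)} with (a < b < c) sorted:
  d(-2*w*x + 2*z) includes (∂/∂z)(-2*w*x + 2*z) dz = (2) dz, which multiplied by dx ∧ dw gives (-2) dx ∧ dz ∧ dw
Collecting like 3-forms: d(omega) = (-2) dx ∧ dz ∧ dw.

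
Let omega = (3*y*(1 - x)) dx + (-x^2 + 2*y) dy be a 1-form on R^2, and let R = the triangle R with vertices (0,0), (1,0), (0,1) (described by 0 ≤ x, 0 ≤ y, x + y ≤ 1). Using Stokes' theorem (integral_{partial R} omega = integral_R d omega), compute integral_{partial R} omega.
integral_(partial R) omega = -4/3

Stokes: integral_partial_R omega = integral_R d omega with d omega = (∂Q/∂x - ∂P/∂y) dx ∧ dy.
  ∂Q/∂x = -2*x
  ∂P/∂y = 3 - 3*x
  integrand = ∂Q/∂x - ∂P/∂y = x - 3.
Integrating over R: integral_0^1 integral_0^{1-x} (x - 3) dy dx = -4/3.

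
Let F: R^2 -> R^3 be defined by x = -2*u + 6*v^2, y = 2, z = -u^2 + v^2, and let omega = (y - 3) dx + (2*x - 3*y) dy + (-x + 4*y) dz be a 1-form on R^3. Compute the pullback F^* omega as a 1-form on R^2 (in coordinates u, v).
F^* omega = (-4*u^2 + 12*u*v^2 - 16*u + 2) du + (4*v*(u - 3*v^2 + 1)) dv

Using F^*(f dg) = (f ∘ F) d(g ∘ F), substitute each coordinate x_i by F_i(u, v) in f_i, and replace dx_i by d F_i = (∂F_i/∂u) du + (∂F_i/∂v) dv.
  For the x component: f_1(F) = -1; d F_1 = (-2) du + (12*v) dv
  For the y component: f_2(F) = -4*u + 12*v^2 - 6; d F_2 = (0) du + (0) dv
  For the z component: f_3(F) = 2*u - 6*v^2 + 8; d F_3 = (-2*u) du + (2*v) dv
Combining and collecting du, dv coefficients:
  coeff of du: -4*u^2 + 12*u*v^2 - 16*u + 2
  coeff of dv: 4*v*(u - 3*v^2 + 1)
F^* omega = (-4*u^2 + 12*u*v^2 - 16*u + 2) du + (4*v*(u - 3*v^2 + 1)) dv.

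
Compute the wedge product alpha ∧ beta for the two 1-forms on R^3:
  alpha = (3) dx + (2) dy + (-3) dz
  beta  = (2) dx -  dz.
alpha ∧ beta = (3) dx ∧ dz + (-4) dx ∧ dy + (-2) dy ∧ dz

Distribute the wedge, using dx_i ∧ dx_j = -dx_j ∧ dx_i and dx_i ∧ dx_i = 0. For each pair (i, j) with i < j, the coefficient of dx_i ∧ dx_j in alpha ∧ beta is (alpha_i * beta_j - alpha_j * beta_i). Collecting: alpha ∧ beta = (3) dx ∧ dz + (-4) dx ∧ dy + (-2) dy ∧ dz.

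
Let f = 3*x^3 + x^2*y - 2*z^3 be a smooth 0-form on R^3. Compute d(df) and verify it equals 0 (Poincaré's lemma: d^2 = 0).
d(df) = 0

Step 1: df = sum_i (∂f/∂x_i) dx_i = (x*(9*x + 2*y)) dx + (x^2) dy + (-6*z^2) dz.
Step 2: Apply d again. Using the 1-form formula, the coefficient of dx ∧ dy in d(df) is ∂^2 f/∂x ∂y - ∂^2 f/∂y ∂x = (2*x) - (2*x) = 0 (equality of mixed partials for smooth f).
Similarly for dx ∧ dz and dy ∧ dz — all coefficients vanish. So d(df) = 0.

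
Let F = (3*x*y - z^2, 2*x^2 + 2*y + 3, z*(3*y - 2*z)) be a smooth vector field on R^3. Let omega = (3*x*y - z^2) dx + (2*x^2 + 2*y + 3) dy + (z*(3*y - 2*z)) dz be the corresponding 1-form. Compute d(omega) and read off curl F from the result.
d(omega) = (3*z) dy ∧ dz + (-2*z) dz ∧ dx + (x) dx ∧ dy; curl F = (3*z, -2*z, x)

d omega = sum_{i<j} (∂f_j/∂x_i - ∂f_i/∂x_j) dx_i ∧ dx_j. Under the identification (dy ∧ dz, dz ∧ dx, dx ∧ dy) ↔ (e_x, e_y, e_z), the coefficients are exactly the components of curl F. Compute:
  ∂R/∂y - ∂Q/∂z = (3*z) - (0) = 3*z
  ∂P/∂z - ∂R/∂x = (-2*z) - (0) = -2*z
  ∂Q/∂x - ∂P/∂y = (4*x) - (3*x) = x.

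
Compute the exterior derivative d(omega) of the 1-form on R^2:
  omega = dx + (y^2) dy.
d(omega) = 0

For a 1-form omega = sum_i f_i dx_i, the exterior derivative is
  d(omega) = sum_{i < j} (∂f_j/∂x_i - ∂f_i/∂x_j) dx_i ∧ dx_j.

Assembling: d(omega) = 0.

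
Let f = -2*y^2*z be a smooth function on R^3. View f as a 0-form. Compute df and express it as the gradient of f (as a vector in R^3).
df = (0) dx + (-4*y*z) dy + (-2*y^2) dz; grad f = (0, -4*y*z, -2*y^2)

For a 0-form f, d f = (∂f/∂x) dx + (∂f/∂y) dy + (∂f/∂z) dz. The components of the vector representation are exactly the entries of grad f in Cartesian coordinates:
  ∂f/∂x = 0
  ∂f/∂y = -4*y*z
  ∂f/∂z = -2*y^2.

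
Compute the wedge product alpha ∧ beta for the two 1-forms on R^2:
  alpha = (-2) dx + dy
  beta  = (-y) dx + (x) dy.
alpha ∧ beta = (-2*x + y) dx ∧ dy

Distribute the wedge, using dx_i ∧ dx_j = -dx_j ∧ dx_i and dx_i ∧ dx_i = 0. For each pair (i, j) with i < j, the coefficient of dx_i ∧ dx_j in alpha ∧ beta is (alpha_i * beta_j - alpha_j * beta_i). Collecting: alpha ∧ beta = (-2*x + y) dx ∧ dy.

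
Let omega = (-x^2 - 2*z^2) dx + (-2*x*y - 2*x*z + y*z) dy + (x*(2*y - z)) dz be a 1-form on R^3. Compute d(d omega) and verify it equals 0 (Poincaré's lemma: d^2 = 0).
d(d omega) = 0

Step 1: d omega = sum_{i<j} (∂f_j/∂x_i - ∂f_i/∂x_j) dx_i ∧ dx_j:
  coeff of dx ∧ dy: -2*y - 2*z
  coeff of dx ∧ dz: 2*y + 3*z
  coeff of dy ∧ dz: 4*x - y
Step 2: Apply d again to each 2-form coefficient. The only possible 3-form in R^3 is dx ∧ dy ∧ dz, with coefficient
  ∂(coeff of dy∧dz)/∂x - ∂(coeff of dx∧dz)/∂y + ∂(coeff of dx∧dy)/∂z
  = ∂/∂x (4*x - y) - ∂/∂y (2*y + 3*z) + ∂/∂z (-2*y - 2*z).
Each of these terms simplifies to sums of mixed partials that cancel in pairs. The result is 0 (by equality of mixed partials for smooth functions — Schwarz / Clairaut).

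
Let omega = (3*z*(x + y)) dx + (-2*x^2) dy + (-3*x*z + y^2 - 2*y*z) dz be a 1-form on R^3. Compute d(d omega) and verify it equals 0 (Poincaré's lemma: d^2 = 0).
d(d omega) = 0

Step 1: d omega = sum_{i<j} (∂f_j/∂x_i - ∂f_i/∂x_j) dx_i ∧ dx_j:
  coeff of dx ∧ dy: -4*x - 3*z
  coeff of dx ∧ dz: -3*x - 3*y - 3*z
  coeff of dy ∧ dz: 2*y - 2*z
Step 2: Apply d again to each 2-form coefficient. The only possible 3-form in R^3 is dx ∧ dy ∧ dz, with coefficient
  ∂(coeff of dy∧dz)/∂x - ∂(coeff of dx∧dz)/∂y + ∂(coeff of dx∧dy)/∂z
  = ∂/∂x (2*y - 2*z) - ∂/∂y (-3*x - 3*y - 3*z) + ∂/∂z (-4*x - 3*z).
Each of these terms simplifies to sums of mixed partials that cancel in pairs. The result is 0 (by equality of mixed partials for smooth functions — Schwarz / Clairaut).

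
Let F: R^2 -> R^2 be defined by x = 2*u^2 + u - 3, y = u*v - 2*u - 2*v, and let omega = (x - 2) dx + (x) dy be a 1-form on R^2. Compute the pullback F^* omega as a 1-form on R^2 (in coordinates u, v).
F^* omega = (8*u^3 + 2*u^2*v + 2*u^2 + u*v - 21*u - 3*v + 1) du + (2*u^3 - 3*u^2 - 5*u + 6) dv

Using F^*(f dg) = (f ∘ F) d(g ∘ F), substitute each coordinate x_i by F_i(u, v) in f_i, and replace dx_i by d F_i = (∂F_i/∂u) du + (∂F_i/∂v) dv.
  For the x component: f_1(F) = 2*u^2 + u - 5; d F_1 = (4*u + 1) du + (0) dv
  For the y component: f_2(F) = 2*u^2 + u - 3; d F_2 = (v - 2) du + (u - 2) dv
Combining and collecting du, dv coefficients:
  coeff of du: 8*u^3 + 2*u^2*v + 2*u^2 + u*v - 21*u - 3*v + 1
  coeff of dv: 2*u^3 - 3*u^2 - 5*u + 6
F^* omega = (8*u^3 + 2*u^2*v + 2*u^2 + u*v - 21*u - 3*v + 1) du + (2*u^3 - 3*u^2 - 5*u + 6) dv.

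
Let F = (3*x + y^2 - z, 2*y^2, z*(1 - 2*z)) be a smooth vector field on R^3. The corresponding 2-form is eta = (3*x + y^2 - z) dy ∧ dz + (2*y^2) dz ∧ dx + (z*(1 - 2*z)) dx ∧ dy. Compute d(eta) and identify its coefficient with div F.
d(eta) = (4*y - 4*z + 4) dx ∧ dy ∧ dz; div F = 4*y - 4*z + 4

For a 2-form in R^3 of the form above, applying d gives a 3-form with coefficient ∂P/∂x + ∂Q/∂y + ∂R/∂z:
  ∂P/∂x = 3
  ∂Q/∂y = 4*y
  ∂R/∂z = 1 - 4*z
Sum = 4*y - 4*z + 4, which is exactly div F.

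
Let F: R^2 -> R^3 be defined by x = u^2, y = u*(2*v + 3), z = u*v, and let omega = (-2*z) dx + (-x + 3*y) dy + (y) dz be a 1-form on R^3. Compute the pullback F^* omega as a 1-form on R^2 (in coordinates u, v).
F^* omega = (u*(-6*u*v - 3*u + 14*v^2 + 39*v + 27)) du + (u^2*(-2*u + 14*v + 21)) dv

Using F^*(f dg) = (f ∘ F) d(g ∘ F), substitute each coordinate x_i by F_i(u, v) in f_i, and replace dx_i by d F_i = (∂F_i/∂u) du + (∂F_i/∂v) dv.
  For the x component: f_1(F) = -2*u*v; d F_1 = (2*u) du + (0) dv
  For the y component: f_2(F) = u*(-u + 6*v + 9); d F_2 = (2*v + 3) du + (2*u) dv
  For the z component: f_3(F) = u*(2*v + 3); d F_3 = (v) du + (u) dv
Combining and collecting du, dv coefficients:
  coeff of du: u*(-6*u*v - 3*u + 14*v^2 + 39*v + 27)
  coeff of dv: u^2*(-2*u + 14*v + 21)
F^* omega = (u*(-6*u*v - 3*u + 14*v^2 + 39*v + 27)) du + (u^2*(-2*u + 14*v + 21)) dv.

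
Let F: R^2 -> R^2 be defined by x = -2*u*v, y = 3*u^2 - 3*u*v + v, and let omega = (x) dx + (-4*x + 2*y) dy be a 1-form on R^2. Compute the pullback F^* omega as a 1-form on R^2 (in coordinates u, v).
F^* omega = (36*u^3 - 6*u^2*v - 2*u*v^2 + 12*u*v - 6*v^2) du + (-18*u^3 - 2*u^2*v + 6*u^2 - 4*u*v + 2*v) dv

Using F^*(f dg) = (f ∘ F) d(g ∘ F), substitute each coordinate x_i by F_i(u, v) in f_i, and replace dx_i by d F_i = (∂F_i/∂u) du + (∂F_i/∂v) dv.
  For the x component: f_1(F) = -2*u*v; d F_1 = (-2*v) du + (-2*u) dv
  For the y component: f_2(F) = 6*u^2 + 2*u*v + 2*v; d F_2 = (6*u - 3*v) du + (1 - 3*u) dv
Combining and collecting du, dv coefficients:
  coeff of du: 36*u^3 - 6*u^2*v - 2*u*v^2 + 12*u*v - 6*v^2
  coeff of dv: -18*u^3 - 2*u^2*v + 6*u^2 - 4*u*v + 2*v
F^* omega = (36*u^3 - 6*u^2*v - 2*u*v^2 + 12*u*v - 6*v^2) du + (-18*u^3 - 2*u^2*v + 6*u^2 - 4*u*v + 2*v) dv.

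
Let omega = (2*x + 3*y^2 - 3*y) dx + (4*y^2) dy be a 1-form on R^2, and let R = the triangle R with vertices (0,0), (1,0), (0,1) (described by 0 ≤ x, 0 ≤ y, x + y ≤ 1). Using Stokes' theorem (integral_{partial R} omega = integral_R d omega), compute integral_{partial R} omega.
integral_(partial R) omega = 1/2

Stokes: integral_partial_R omega = integral_R d omega with d omega = (∂Q/∂x - ∂P/∂y) dx ∧ dy.
  ∂Q/∂x = 0
  ∂P/∂y = 6*y - 3
  integrand = ∂Q/∂x - ∂P/∂y = 3 - 6*y.
Integrating over R: integral_0^1 integral_0^{1-x} (3 - 6*y) dy dx = 1/2.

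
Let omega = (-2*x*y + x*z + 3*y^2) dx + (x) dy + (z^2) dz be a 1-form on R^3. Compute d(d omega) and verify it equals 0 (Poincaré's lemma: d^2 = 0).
d(d omega) = 0

Step 1: d omega = sum_{i<j} (∂f_j/∂x_i - ∂f_i/∂x_j) dx_i ∧ dx_j:
  coeff of dx ∧ dy: 2*x - 6*y + 1
  coeff of dx ∧ dz: -x
  coeff of dy ∧ dz: 0
Step 2: Apply d again to each 2-form coefficient. The only possible 3-form in R^3 is dx ∧ dy ∧ dz, with coefficient
  ∂(coeff of dy∧dz)/∂x - ∂(coeff of dx∧dz)/∂y + ∂(coeff of dx∧dy)/∂z
  = ∂/∂x (0) - ∂/∂y (-x) + ∂/∂z (2*x - 6*y + 1).
Each of these terms simplifies to sums of mixed partials that cancel in pairs. The result is 0 (by equality of mixed partials for smooth functions — Schwarz / Clairaut).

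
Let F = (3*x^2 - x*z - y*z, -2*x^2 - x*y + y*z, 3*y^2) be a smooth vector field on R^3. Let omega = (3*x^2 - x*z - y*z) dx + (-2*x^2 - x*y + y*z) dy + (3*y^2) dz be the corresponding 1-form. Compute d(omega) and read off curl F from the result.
d(omega) = (5*y) dy ∧ dz + (-x - y) dz ∧ dx + (-4*x - y + z) dx ∧ dy; curl F = (5*y, -x - y, -4*x - y + z)

d omega = sum_{i<j} (∂f_j/∂x_i - ∂f_i/∂x_j) dx_i ∧ dx_j. Under the identification (dy ∧ dz, dz ∧ dx, dx ∧ dy) ↔ (e_x, e_y, e_z), the coefficients are exactly the components of curl F. Compute:
  ∂R/∂y - ∂Q/∂z = (6*y) - (y) = 5*y
  ∂P/∂z - ∂R/∂x = (-x - y) - (0) = -x - y
  ∂Q/∂x - ∂P/∂y = (-4*x - y) - (-z) = -4*x - y + z.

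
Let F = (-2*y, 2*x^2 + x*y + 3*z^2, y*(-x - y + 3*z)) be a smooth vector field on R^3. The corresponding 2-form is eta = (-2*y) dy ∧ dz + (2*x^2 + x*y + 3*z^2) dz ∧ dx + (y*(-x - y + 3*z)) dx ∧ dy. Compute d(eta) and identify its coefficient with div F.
d(eta) = (x + 3*y) dx ∧ dy ∧ dz; div F = x + 3*y

For a 2-form in R^3 of the form above, applying d gives a 3-form with coefficient ∂P/∂x + ∂Q/∂y + ∂R/∂z:
  ∂P/∂x = 0
  ∂Q/∂y = x
  ∂R/∂z = 3*y
Sum = x + 3*y, which is exactly div F.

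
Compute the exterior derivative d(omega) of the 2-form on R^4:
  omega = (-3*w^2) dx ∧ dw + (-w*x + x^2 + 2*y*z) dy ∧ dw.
d(omega) = (-w + 2*x) dx ∧ dy ∧ dw + (-2*y) dy ∧ dz ∧ dw

For a 2-form omega = sum_{i<j} g_{ij} dx_i ∧ dx_j, the exterior derivative is
  d(omega) = sum_{i<j} d(g_{ij}) ∧ dx_i ∧ dx_j = sum_{i<j, k} (∂g_{ij}/∂x_k) dx_k ∧ dx_i ∧ dx_j.
Expand each term, using dx_k ∧ dx_i ∧ dx_j = sgn(permutation) dx_{(a)} ∧ dx_{(b)} ∧ dx_{(c)} with (a < b < c) sorted:
  d(-w*x + x^2 + 2*y*z) includes (∂/∂x)(-w*x + x^2 + 2*y*z) dx = (-w + 2*x) dx, which multiplied by dy ∧ dw gives (-w + 2*x) dx ∧ dy ∧ dw
  d(-w*x + x^2 + 2*y*z) includes (∂/∂z)(-w*x + x^2 + 2*y*z) dz = (2*y) dz, which multiplied by dy ∧ dw gives (-2*y) dy ∧ dz ∧ dw
Collecting like 3-forms: d(omega) = (-w + 2*x) dx ∧ dy ∧ dw + (-2*y) dy ∧ dz ∧ dw.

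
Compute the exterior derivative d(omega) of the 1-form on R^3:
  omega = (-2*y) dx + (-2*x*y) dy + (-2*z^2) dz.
d(omega) = (2 - 2*y) dx ∧ dy

For a 1-form omega = sum_i f_i dx_i, the exterior derivative is
  d(omega) = sum_{i < j} (∂f_j/∂x_i - ∂f_i/∂x_j) dx_i ∧ dx_j.
  coefficient of dx ∧ dy: ∂f_2/∂x - ∂f_1/∂y = ∂(-2*x*y)/∂x - ∂(-2*y)/∂y = 2 - 2*y
Assembling: d(omega) = (2 - 2*y) dx ∧ dy.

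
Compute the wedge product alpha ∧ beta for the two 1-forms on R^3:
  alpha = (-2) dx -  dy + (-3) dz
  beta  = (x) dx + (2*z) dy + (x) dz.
alpha ∧ beta = (x - 4*z) dx ∧ dy + (x) dx ∧ dz + (-x + 6*z) dy ∧ dz

Distribute the wedge, using dx_i ∧ dx_j = -dx_j ∧ dx_i and dx_i ∧ dx_i = 0. For each pair (i, j) with i < j, the coefficient of dx_i ∧ dx_j in alpha ∧ beta is (alpha_i * beta_j - alpha_j * beta_i). Collecting: alpha ∧ beta = (x - 4*z) dx ∧ dy + (x) dx ∧ dz + (-x + 6*z) dy ∧ dz.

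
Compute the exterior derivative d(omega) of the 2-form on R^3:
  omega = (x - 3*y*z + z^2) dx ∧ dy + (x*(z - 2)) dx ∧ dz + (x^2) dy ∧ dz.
d(omega) = (2*x - 3*y + 2*z) dx ∧ dy ∧ dz

For a 2-form omega = sum_{i<j} g_{ij} dx_i ∧ dx_j, the exterior derivative is
  d(omega) = sum_{i<j} d(g_{ij}) ∧ dx_i ∧ dx_j = sum_{i<j, k} (∂g_{ij}/∂x_k) dx_k ∧ dx_i ∧ dx_j.
Expand each term, using dx_k ∧ dx_i ∧ dx_j = sgn(permutation) dx_{(a)} ∧ dx_{(b)} ∧ dx_{(c)} with (a < b < c) sorted:
  d(x - 3*y*z + z^2) includes (∂/∂z)(x - 3*y*z + z^2) dz = (-3*y + 2*z) dz, which multiplied by dx ∧ dy gives (-3*y + 2*z) dx ∧ dy ∧ dz
  d(x^2) includes (∂/∂x)(x^2) dx = (2*x) dx, which multiplied by dy ∧ dz gives (2*x) dx ∧ dy ∧ dz
Collecting like 3-forms: d(omega) = (2*x - 3*y + 2*z) dx ∧ dy ∧ dz.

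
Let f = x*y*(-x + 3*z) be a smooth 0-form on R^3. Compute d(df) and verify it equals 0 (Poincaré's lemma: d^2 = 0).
d(df) = 0

Step 1: df = sum_i (∂f/∂x_i) dx_i = (y*(-2*x + 3*z)) dx + (x*(-x + 3*z)) dy + (3*x*y) dz.
Step 2: Apply d again. Using the 1-form formula, the coefficient of dx ∧ dy in d(df) is ∂^2 f/∂x ∂y - ∂^2 f/∂y ∂x = (-2*x + 3*z) - (-2*x + 3*z) = 0 (equality of mixed partials for smooth f).
Similarly for dx ∧ dz and dy ∧ dz — all coefficients vanish. So d(df) = 0.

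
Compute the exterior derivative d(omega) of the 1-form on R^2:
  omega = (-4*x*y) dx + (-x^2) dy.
d(omega) = (2*x) dx ∧ dy

For a 1-form omega = sum_i f_i dx_i, the exterior derivative is
  d(omega) = sum_{i < j} (∂f_j/∂x_i - ∂f_i/∂x_j) dx_i ∧ dx_j.
  coefficient of dx ∧ dy: ∂f_2/∂x - ∂f_1/∂y = ∂(-x^2)/∂x - ∂(-4*x*y)/∂y = 2*x
Assembling: d(omega) = (2*x) dx ∧ dy.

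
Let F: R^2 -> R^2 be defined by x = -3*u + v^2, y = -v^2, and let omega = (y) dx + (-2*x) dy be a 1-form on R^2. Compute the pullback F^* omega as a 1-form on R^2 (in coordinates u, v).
F^* omega = (3*v^2) du + (2*v*(-6*u + v^2)) dv

Using F^*(f dg) = (f ∘ F) d(g ∘ F), substitute each coordinate x_i by F_i(u, v) in f_i, and replace dx_i by d F_i = (∂F_i/∂u) du + (∂F_i/∂v) dv.
  For the x component: f_1(F) = -v^2; d F_1 = (-3) du + (2*v) dv
  For the y component: f_2(F) = 6*u - 2*v^2; d F_2 = (0) du + (-2*v) dv
Combining and collecting du, dv coefficients:
  coeff of du: 3*v^2
  coeff of dv: 2*v*(-6*u + v^2)
F^* omega = (3*v^2) du + (2*v*(-6*u + v^2)) dv.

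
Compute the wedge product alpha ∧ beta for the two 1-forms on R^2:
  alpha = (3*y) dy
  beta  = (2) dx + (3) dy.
alpha ∧ beta = (-6*y) dx ∧ dy

Distribute the wedge, using dx_i ∧ dx_j = -dx_j ∧ dx_i and dx_i ∧ dx_i = 0. For each pair (i, j) with i < j, the coefficient of dx_i ∧ dx_j in alpha ∧ beta is (alpha_i * beta_j - alpha_j * beta_i). Collecting: alpha ∧ beta = (-6*y) dx ∧ dy.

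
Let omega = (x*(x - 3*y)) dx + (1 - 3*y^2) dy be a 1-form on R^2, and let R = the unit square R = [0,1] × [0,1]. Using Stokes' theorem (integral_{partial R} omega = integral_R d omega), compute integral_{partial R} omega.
integral_(partial R) omega = 3/2

Stokes: integral_partial_R omega = integral_R d omega with d omega = (∂Q/∂x - ∂P/∂y) dx ∧ dy.
  ∂Q/∂x = 0
  ∂P/∂y = -3*x
  integrand = ∂Q/∂x - ∂P/∂y = 3*x.
Integrating over R: integral_0^1 integral_0^1 (3*x) dx dy = 3/2.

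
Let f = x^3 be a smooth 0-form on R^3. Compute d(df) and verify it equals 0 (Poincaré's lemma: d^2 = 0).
d(df) = 0

Step 1: df = sum_i (∂f/∂x_i) dx_i = (3*x^2) dx + (0) dy + (0) dz.
Step 2: Apply d again. Using the 1-form formula, the coefficient of dx ∧ dy in d(df) is ∂^2 f/∂x ∂y - ∂^2 f/∂y ∂x = (0) - (0) = 0 (equality of mixed partials for smooth f).
Similarly for dx ∧ dz and dy ∧ dz — all coefficients vanish. So d(df) = 0.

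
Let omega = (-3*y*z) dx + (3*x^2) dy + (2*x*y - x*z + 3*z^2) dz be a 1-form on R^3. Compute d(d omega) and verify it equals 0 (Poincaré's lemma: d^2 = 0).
d(d omega) = 0

Step 1: d omega = sum_{i<j} (∂f_j/∂x_i - ∂f_i/∂x_j) dx_i ∧ dx_j:
  coeff of dx ∧ dy: 6*x + 3*z
  coeff of dx ∧ dz: 5*y - z
  coeff of dy ∧ dz: 2*x
Step 2: Apply d again to each 2-form coefficient. The only possible 3-form in R^3 is dx ∧ dy ∧ dz, with coefficient
  ∂(coeff of dy∧dz)/∂x - ∂(coeff of dx∧dz)/∂y + ∂(coeff of dx∧dy)/∂z
  = ∂/∂x (2*x) - ∂/∂y (5*y - z) + ∂/∂z (6*x + 3*z).
Each of these terms simplifies to sums of mixed partials that cancel in pairs. The result is 0 (by equality of mixed partials for smooth functions — Schwarz / Clairaut).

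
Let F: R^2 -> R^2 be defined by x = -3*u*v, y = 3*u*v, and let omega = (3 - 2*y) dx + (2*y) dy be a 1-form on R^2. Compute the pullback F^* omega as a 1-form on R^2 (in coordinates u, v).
F^* omega = (9*v*(4*u*v - 1)) du + (9*u*(4*u*v - 1)) dv

Using F^*(f dg) = (f ∘ F) d(g ∘ F), substitute each coordinate x_i by F_i(u, v) in f_i, and replace dx_i by d F_i = (∂F_i/∂u) du + (∂F_i/∂v) dv.
  For the x component: f_1(F) = -6*u*v + 3; d F_1 = (-3*v) du + (-3*u) dv
  For the y component: f_2(F) = 6*u*v; d F_2 = (3*v) du + (3*u) dv
Combining and collecting du, dv coefficients:
  coeff of du: 9*v*(4*u*v - 1)
  coeff of dv: 9*u*(4*u*v - 1)
F^* omega = (9*v*(4*u*v - 1)) du + (9*u*(4*u*v - 1)) dv.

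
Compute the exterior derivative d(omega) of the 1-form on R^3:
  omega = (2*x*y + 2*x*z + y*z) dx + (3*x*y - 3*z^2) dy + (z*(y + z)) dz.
d(omega) = (-2*x + 3*y - z) dx ∧ dy + (-2*x - y) dx ∧ dz + (7*z) dy ∧ dz

For a 1-form omega = sum_i f_i dx_i, the exterior derivative is
  d(omega) = sum_{i < j} (∂f_j/∂x_i - ∂f_i/∂x_j) dx_i ∧ dx_j.
  coefficient of dx ∧ dy: ∂f_2/∂x - ∂f_1/∂y = ∂(3*x*y - 3*z^2)/∂x - ∂(2*x*y + 2*x*z + y*z)/∂y = -2*x + 3*y - z
  coefficient of dx ∧ dz: ∂f_3/∂x - ∂f_1/∂z = ∂(z*(y + z))/∂x - ∂(2*x*y + 2*x*z + y*z)/∂z = -2*x - y
  coefficient of dy ∧ dz: ∂f_3/∂y - ∂f_2/∂z = ∂(z*(y + z))/∂y - ∂(3*x*y - 3*z^2)/∂z = 7*z
Assembling: d(omega) = (-2*x + 3*y - z) dx ∧ dy + (-2*x - y) dx ∧ dz + (7*z) dy ∧ dz.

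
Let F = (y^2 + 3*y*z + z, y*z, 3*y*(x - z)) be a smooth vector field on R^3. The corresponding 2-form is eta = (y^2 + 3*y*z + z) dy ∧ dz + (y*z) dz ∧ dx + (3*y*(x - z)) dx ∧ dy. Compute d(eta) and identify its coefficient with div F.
d(eta) = (-3*y + z) dx ∧ dy ∧ dz; div F = -3*y + z

For a 2-form in R^3 of the form above, applying d gives a 3-form with coefficient ∂P/∂x + ∂Q/∂y + ∂R/∂z:
  ∂P/∂x = 0
  ∂Q/∂y = z
  ∂R/∂z = -3*y
Sum = -3*y + z, which is exactly div F.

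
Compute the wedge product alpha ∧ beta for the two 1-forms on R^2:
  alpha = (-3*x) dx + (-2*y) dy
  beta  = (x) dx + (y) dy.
alpha ∧ beta = (-x*y) dx ∧ dy

Distribute the wedge, using dx_i ∧ dx_j = -dx_j ∧ dx_i and dx_i ∧ dx_i = 0. For each pair (i, j) with i < j, the coefficient of dx_i ∧ dx_j in alpha ∧ beta is (alpha_i * beta_j - alpha_j * beta_i). Collecting: alpha ∧ beta = (-x*y) dx ∧ dy.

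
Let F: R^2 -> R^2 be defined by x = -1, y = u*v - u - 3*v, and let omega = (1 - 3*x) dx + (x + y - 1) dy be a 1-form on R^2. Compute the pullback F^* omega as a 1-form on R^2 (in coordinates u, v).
F^* omega = (u*v^2 - 2*u*v + u - 3*v^2 + v + 2) du + (u^2*v - u^2 - 6*u*v + u + 9*v + 6) dv

Using F^*(f dg) = (f ∘ F) d(g ∘ F), substitute each coordinate x_i by F_i(u, v) in f_i, and replace dx_i by d F_i = (∂F_i/∂u) du + (∂F_i/∂v) dv.
  For the x component: f_1(F) = 4; d F_1 = (0) du + (0) dv
  For the y component: f_2(F) = u*v - u - 3*v - 2; d F_2 = (v - 1) du + (u - 3) dv
Combining and collecting du, dv coefficients:
  coeff of du: u*v^2 - 2*u*v + u - 3*v^2 + v + 2
  coeff of dv: u^2*v - u^2 - 6*u*v + u + 9*v + 6
F^* omega = (u*v^2 - 2*u*v + u - 3*v^2 + v + 2) du + (u^2*v - u^2 - 6*u*v + u + 9*v + 6) dv.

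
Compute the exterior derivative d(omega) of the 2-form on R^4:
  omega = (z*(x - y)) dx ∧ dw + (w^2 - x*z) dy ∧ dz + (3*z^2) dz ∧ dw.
d(omega) = (z) dx ∧ dy ∧ dw + (-x + y) dx ∧ dz ∧ dw + (-z) dx ∧ dy ∧ dz + (2*w) dy ∧ dz ∧ dw

For a 2-form omega = sum_{i<j} g_{ij} dx_i ∧ dx_j, the exterior derivative is
  d(omega) = sum_{i<j} d(g_{ij}) ∧ dx_i ∧ dx_j = sum_{i<j, k} (∂g_{ij}/∂x_k) dx_k ∧ dx_i ∧ dx_j.
Expand each term, using dx_k ∧ dx_i ∧ dx_j = sgn(permutation) dx_{(a)} ∧ dx_{(b)} ∧ dx_{(c)} with (a < b < c) sorted:
  d(z*(x - y)) includes (∂/∂y)(z*(x - y)) dy = (-z) dy, which multiplied by dx ∧ dw gives (z) dx ∧ dy ∧ dw
  d(z*(x - y)) includes (∂/∂z)(z*(x - y)) dz = (x - y) dz, which multiplied by dx ∧ dw gives (-x + y) dx ∧ dz ∧ dw
  d(w^2 - x*z) includes (∂/∂x)(w^2 - x*z) dx = (-z) dx, which multiplied by dy ∧ dz gives (-z) dx ∧ dy ∧ dz
  d(w^2 - x*z) includes (∂/∂w)(w^2 - x*z) dw = (2*w) dw, which multiplied by dy ∧ dz gives (2*w) dy ∧ dz ∧ dw
Collecting like 3-forms: d(omega) = (z) dx ∧ dy ∧ dw + (-x + y) dx ∧ dz ∧ dw + (-z) dx ∧ dy ∧ dz + (2*w) dy ∧ dz ∧ dw.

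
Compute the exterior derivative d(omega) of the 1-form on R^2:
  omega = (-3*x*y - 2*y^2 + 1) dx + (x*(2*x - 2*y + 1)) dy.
d(omega) = (7*x + 2*y + 1) dx ∧ dy

For a 1-form omega = sum_i f_i dx_i, the exterior derivative is
  d(omega) = sum_{i < j} (∂f_j/∂x_i - ∂f_i/∂x_j) dx_i ∧ dx_j.
  coefficient of dx ∧ dy: ∂f_2/∂x - ∂f_1/∂y = ∂(x*(2*x - 2*y + 1))/∂x - ∂(-3*x*y - 2*y^2 + 1)/∂y = 7*x + 2*y + 1
Assembling: d(omega) = (7*x + 2*y + 1) dx ∧ dy.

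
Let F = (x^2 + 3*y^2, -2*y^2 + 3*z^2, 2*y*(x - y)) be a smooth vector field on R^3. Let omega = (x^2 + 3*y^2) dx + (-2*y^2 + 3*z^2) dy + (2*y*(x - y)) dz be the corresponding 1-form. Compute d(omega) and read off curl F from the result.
d(omega) = (2*x - 4*y - 6*z) dy ∧ dz + (-2*y) dz ∧ dx + (-6*y) dx ∧ dy; curl F = (2*x - 4*y - 6*z, -2*y, -6*y)

d omega = sum_{i<j} (∂f_j/∂x_i - ∂f_i/∂x_j) dx_i ∧ dx_j. Under the identification (dy ∧ dz, dz ∧ dx, dx ∧ dy) ↔ (e_x, e_y, e_z), the coefficients are exactly the components of curl F. Compute:
  ∂R/∂y - ∂Q/∂z = (2*x - 4*y) - (6*z) = 2*x - 4*y - 6*z
  ∂P/∂z - ∂R/∂x = (0) - (2*y) = -2*y
  ∂Q/∂x - ∂P/∂y = (0) - (6*y) = -6*y.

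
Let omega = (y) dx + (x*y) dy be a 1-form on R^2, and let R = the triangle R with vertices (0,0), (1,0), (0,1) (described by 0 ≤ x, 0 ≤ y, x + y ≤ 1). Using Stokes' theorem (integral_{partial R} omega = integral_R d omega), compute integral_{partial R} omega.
integral_(partial R) omega = -1/3

Stokes: integral_partial_R omega = integral_R d omega with d omega = (∂Q/∂x - ∂P/∂y) dx ∧ dy.
  ∂Q/∂x = y
  ∂P/∂y = 1
  integrand = ∂Q/∂x - ∂P/∂y = y - 1.
Integrating over R: integral_0^1 integral_0^{1-x} (y - 1) dy dx = -1/3.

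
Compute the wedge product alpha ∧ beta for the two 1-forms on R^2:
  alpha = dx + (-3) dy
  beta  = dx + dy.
alpha ∧ beta = (4) dx ∧ dy

Distribute the wedge, using dx_i ∧ dx_j = -dx_j ∧ dx_i and dx_i ∧ dx_i = 0. For each pair (i, j) with i < j, the coefficient of dx_i ∧ dx_j in alpha ∧ beta is (alpha_i * beta_j - alpha_j * beta_i). Collecting: alpha ∧ beta = (4) dx ∧ dy.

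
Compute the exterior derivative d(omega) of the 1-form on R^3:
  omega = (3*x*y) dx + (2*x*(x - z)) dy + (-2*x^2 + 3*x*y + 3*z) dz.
d(omega) = (x - 2*z) dx ∧ dy + (-4*x + 3*y) dx ∧ dz + (5*x) dy ∧ dz

For a 1-form omega = sum_i f_i dx_i, the exterior derivative is
  d(omega) = sum_{i < j} (∂f_j/∂x_i - ∂f_i/∂x_j) dx_i ∧ dx_j.
  coefficient of dx ∧ dy: ∂f_2/∂x - ∂f_1/∂y = ∂(2*x*(x - z))/∂x - ∂(3*x*y)/∂y = x - 2*z
  coefficient of dx ∧ dz: ∂f_3/∂x - ∂f_1/∂z = ∂(-2*x^2 + 3*x*y + 3*z)/∂x - ∂(3*x*y)/∂z = -4*x + 3*y
  coefficient of dy ∧ dz: ∂f_3/∂y - ∂f_2/∂z = ∂(-2*x^2 + 3*x*y + 3*z)/∂y - ∂(2*x*(x - z))/∂z = 5*x
Assembling: d(omega) = (x - 2*z) dx ∧ dy + (-4*x + 3*y) dx ∧ dz + (5*x) dy ∧ dz.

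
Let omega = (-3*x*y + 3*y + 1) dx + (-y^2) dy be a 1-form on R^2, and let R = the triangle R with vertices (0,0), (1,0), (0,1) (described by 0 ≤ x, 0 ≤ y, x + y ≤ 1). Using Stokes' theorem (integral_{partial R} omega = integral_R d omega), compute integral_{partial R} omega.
integral_(partial R) omega = -1

Stokes: integral_partial_R omega = integral_R d omega with d omega = (∂Q/∂x - ∂P/∂y) dx ∧ dy.
  ∂Q/∂x = 0
  ∂P/∂y = 3 - 3*x
  integrand = ∂Q/∂x - ∂P/∂y = 3*x - 3.
Integrating over R: integral_0^1 integral_0^{1-x} (3*x - 3) dy dx = -1.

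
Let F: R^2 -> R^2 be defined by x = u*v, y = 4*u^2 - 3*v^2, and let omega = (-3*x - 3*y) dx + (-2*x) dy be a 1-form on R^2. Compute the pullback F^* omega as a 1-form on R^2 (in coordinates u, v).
F^* omega = (v*(-28*u^2 - 3*u*v + 9*v^2)) du + (3*u*(-4*u^2 - u*v + 7*v^2)) dv

Using F^*(f dg) = (f ∘ F) d(g ∘ F), substitute each coordinate x_i by F_i(u, v) in f_i, and replace dx_i by d F_i = (∂F_i/∂u) du + (∂F_i/∂v) dv.
  For the x component: f_1(F) = -12*u^2 - 3*u*v + 9*v^2; d F_1 = (v) du + (u) dv
  For the y component: f_2(F) = -2*u*v; d F_2 = (8*u) du + (-6*v) dv
Combining and collecting du, dv coefficients:
  coeff of du: v*(-28*u^2 - 3*u*v + 9*v^2)
  coeff of dv: 3*u*(-4*u^2 - u*v + 7*v^2)
F^* omega = (v*(-28*u^2 - 3*u*v + 9*v^2)) du + (3*u*(-4*u^2 - u*v + 7*v^2)) dv.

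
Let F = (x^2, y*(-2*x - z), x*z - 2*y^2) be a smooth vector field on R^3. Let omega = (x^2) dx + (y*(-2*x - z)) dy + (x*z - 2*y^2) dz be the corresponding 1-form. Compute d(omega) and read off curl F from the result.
d(omega) = (-3*y) dy ∧ dz + (-z) dz ∧ dx + (-2*y) dx ∧ dy; curl F = (-3*y, -z, -2*y)

d omega = sum_{i<j} (∂f_j/∂x_i - ∂f_i/∂x_j) dx_i ∧ dx_j. Under the identification (dy ∧ dz, dz ∧ dx, dx ∧ dy) ↔ (e_x, e_y, e_z), the coefficients are exactly the components of curl F. Compute:
  ∂R/∂y - ∂Q/∂z = (-4*y) - (-y) = -3*y
  ∂P/∂z - ∂R/∂x = (0) - (z) = -z
  ∂Q/∂x - ∂P/∂y = (-2*y) - (0) = -2*y.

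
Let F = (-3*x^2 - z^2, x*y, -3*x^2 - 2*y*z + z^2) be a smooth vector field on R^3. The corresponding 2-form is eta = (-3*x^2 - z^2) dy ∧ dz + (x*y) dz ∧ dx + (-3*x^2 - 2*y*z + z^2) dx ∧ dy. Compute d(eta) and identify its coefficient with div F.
d(eta) = (-5*x - 2*y + 2*z) dx ∧ dy ∧ dz; div F = -5*x - 2*y + 2*z

For a 2-form in R^3 of the form above, applying d gives a 3-form with coefficient ∂P/∂x + ∂Q/∂y + ∂R/∂z:
  ∂P/∂x = -6*x
  ∂Q/∂y = x
  ∂R/∂z = -2*y + 2*z
Sum = -5*x - 2*y + 2*z, which is exactly div F.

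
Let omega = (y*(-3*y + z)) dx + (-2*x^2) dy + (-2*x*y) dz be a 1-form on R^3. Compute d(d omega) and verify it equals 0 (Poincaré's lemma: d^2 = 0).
d(d omega) = 0

Step 1: d omega = sum_{i<j} (∂f_j/∂x_i - ∂f_i/∂x_j) dx_i ∧ dx_j:
  coeff of dx ∧ dy: -4*x + 6*y - z
  coeff of dx ∧ dz: -3*y
  coeff of dy ∧ dz: -2*x
Step 2: Apply d again to each 2-form coefficient. The only possible 3-form in R^3 is dx ∧ dy ∧ dz, with coefficient
  ∂(coeff of dy∧dz)/∂x - ∂(coeff of dx∧dz)/∂y + ∂(coeff of dx∧dy)/∂z
  = ∂/∂x (-2*x) - ∂/∂y (-3*y) + ∂/∂z (-4*x + 6*y - z).
Each of these terms simplifies to sums of mixed partials that cancel in pairs. The result is 0 (by equality of mixed partials for smooth functions — Schwarz / Clairaut).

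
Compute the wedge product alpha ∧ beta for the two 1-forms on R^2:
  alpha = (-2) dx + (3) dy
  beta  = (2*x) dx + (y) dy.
alpha ∧ beta = (-6*x - 2*y) dx ∧ dy

Distribute the wedge, using dx_i ∧ dx_j = -dx_j ∧ dx_i and dx_i ∧ dx_i = 0. For each pair (i, j) with i < j, the coefficient of dx_i ∧ dx_j in alpha ∧ beta is (alpha_i * beta_j - alpha_j * beta_i). Collecting: alpha ∧ beta = (-6*x - 2*y) dx ∧ dy.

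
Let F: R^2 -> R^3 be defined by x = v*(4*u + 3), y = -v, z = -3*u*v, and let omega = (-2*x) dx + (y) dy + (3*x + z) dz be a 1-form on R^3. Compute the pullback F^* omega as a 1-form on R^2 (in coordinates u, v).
F^* omega = (v^2*(-59*u - 51)) du + (v*(-59*u^2 - 75*u - 17)) dv

Using F^*(f dg) = (f ∘ F) d(g ∘ F), substitute each coordinate x_i by F_i(u, v) in f_i, and replace dx_i by d F_i = (∂F_i/∂u) du + (∂F_i/∂v) dv.
  For the x component: f_1(F) = 2*v*(-4*u - 3); d F_1 = (4*v) du + (4*u + 3) dv
  For the y component: f_2(F) = -v; d F_2 = (0) du + (-1) dv
  For the z component: f_3(F) = 9*v*(u + 1); d F_3 = (-3*v) du + (-3*u) dv
Combining and collecting du, dv coefficients:
  coeff of du: v^2*(-59*u - 51)
  coeff of dv: v*(-59*u^2 - 75*u - 17)
F^* omega = (v^2*(-59*u - 51)) du + (v*(-59*u^2 - 75*u - 17)) dv.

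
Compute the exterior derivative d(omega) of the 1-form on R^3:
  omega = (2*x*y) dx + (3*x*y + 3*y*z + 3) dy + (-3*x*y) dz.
d(omega) = (-2*x + 3*y) dx ∧ dy + (-3*y) dx ∧ dz + (-3*x - 3*y) dy ∧ dz

For a 1-form omega = sum_i f_i dx_i, the exterior derivative is
  d(omega) = sum_{i < j} (∂f_j/∂x_i - ∂f_i/∂x_j) dx_i ∧ dx_j.
  coefficient of dx ∧ dy: ∂f_2/∂x - ∂f_1/∂y = ∂(3*x*y + 3*y*z + 3)/∂x - ∂(2*x*y)/∂y = -2*x + 3*y
  coefficient of dx ∧ dz: ∂f_3/∂x - ∂f_1/∂z = ∂(-3*x*y)/∂x - ∂(2*x*y)/∂z = -3*y
  coefficient of dy ∧ dz: ∂f_3/∂y - ∂f_2/∂z = ∂(-3*x*y)/∂y - ∂(3*x*y + 3*y*z + 3)/∂z = -3*x - 3*y
Assembling: d(omega) = (-2*x + 3*y) dx ∧ dy + (-3*y) dx ∧ dz + (-3*x - 3*y) dy ∧ dz.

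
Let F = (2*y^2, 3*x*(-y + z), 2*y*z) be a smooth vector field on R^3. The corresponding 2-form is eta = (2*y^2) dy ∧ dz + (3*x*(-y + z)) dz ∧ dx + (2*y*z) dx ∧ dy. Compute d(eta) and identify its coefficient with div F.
d(eta) = (-3*x + 2*y) dx ∧ dy ∧ dz; div F = -3*x + 2*y

For a 2-form in R^3 of the form above, applying d gives a 3-form with coefficient ∂P/∂x + ∂Q/∂y + ∂R/∂z:
  ∂P/∂x = 0
  ∂Q/∂y = -3*x
  ∂R/∂z = 2*y
Sum = -3*x + 2*y, which is exactly div F.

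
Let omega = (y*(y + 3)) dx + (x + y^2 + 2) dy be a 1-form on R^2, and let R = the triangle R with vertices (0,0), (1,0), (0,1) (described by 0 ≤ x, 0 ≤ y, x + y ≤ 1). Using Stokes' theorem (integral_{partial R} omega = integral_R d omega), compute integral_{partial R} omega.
integral_(partial R) omega = -4/3

Stokes: integral_partial_R omega = integral_R d omega with d omega = (∂Q/∂x - ∂P/∂y) dx ∧ dy.
  ∂Q/∂x = 1
  ∂P/∂y = 2*y + 3
  integrand = ∂Q/∂x - ∂P/∂y = -2*y - 2.
Integrating over R: integral_0^1 integral_0^{1-x} (-2*y - 2) dy dx = -4/3.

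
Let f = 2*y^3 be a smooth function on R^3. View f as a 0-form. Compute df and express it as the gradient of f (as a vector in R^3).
df = (0) dx + (6*y^2) dy + (0) dz; grad f = (0, 6*y^2, 0)

For a 0-form f, d f = (∂f/∂x) dx + (∂f/∂y) dy + (∂f/∂z) dz. The components of the vector representation are exactly the entries of grad f in Cartesian coordinates:
  ∂f/∂x = 0
  ∂f/∂y = 6*y^2
  ∂f/∂z = 0.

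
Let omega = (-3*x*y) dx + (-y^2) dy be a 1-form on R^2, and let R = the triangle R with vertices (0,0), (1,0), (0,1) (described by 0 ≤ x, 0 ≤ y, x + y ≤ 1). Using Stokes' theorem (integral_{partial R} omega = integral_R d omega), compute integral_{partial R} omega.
integral_(partial R) omega = 1/2

Stokes: integral_partial_R omega = integral_R d omega with d omega = (∂Q/∂x - ∂P/∂y) dx ∧ dy.
  ∂Q/∂x = 0
  ∂P/∂y = -3*x
  integrand = ∂Q/∂x - ∂P/∂y = 3*x.
Integrating over R: integral_0^1 integral_0^{1-x} (3*x) dy dx = 1/2.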